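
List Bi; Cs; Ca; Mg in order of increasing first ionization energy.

Mg is in period 3, group 2; Ca is in period 4, group 2; Cs is in period 6, group 1; Bi is in period 6, group 15.
IE₁ increases left→right with effective nuclear charge and decreases top→bottom as the valence shell moves farther out.
These span different periods and groups, so the two trends combine.
Ca > Cs: both effects reinforce here, so Ca is clearly the higher of the two.
Bi > Ca: period and group pull opposite ways; the across-period shift dominates (703 vs 590 kJ/mol).
Mg > Bi: period and group pull opposite ways; the down-group shift dominates (738 vs 703 kJ/mol).
For reference (kJ/mol): Mg 738, Ca 590, Cs 376, Bi 703.
So from lowest to highest: Cs < Ca < Bi < Mg.

Cs < Ca < Bi < Mg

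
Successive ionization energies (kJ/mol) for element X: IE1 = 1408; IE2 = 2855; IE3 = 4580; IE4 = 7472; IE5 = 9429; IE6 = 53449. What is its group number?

Look for the largest jump between consecutive ionization energies: IE6/IE5 ≈ 5.7, far larger than any earlier ratio.
That jump marks the point where a core electron is being removed. So the atom has 5 valence electrons.
A main-group element with 5 valence electrons is in group 15.

Group 15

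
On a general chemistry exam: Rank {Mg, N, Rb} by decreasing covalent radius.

Rb > Mg > N

N is in period 2, group 15; Mg is in period 3, group 2; Rb is in period 5, group 1.
Radius decreases left→right (rising Z_eff, same n) and increases top→bottom (higher n).
These span different periods and groups, so the two trends combine.
Mg > N: relative to N, both the across-period and down-group shifts push Mg's atomic radius up.
Rb > Mg: both effects reinforce here, so Rb is clearly the larger of the two.
Approximate values (pm): N 71, Mg 139, Rb 210.
So from largest to smallest: Rb > Mg > N.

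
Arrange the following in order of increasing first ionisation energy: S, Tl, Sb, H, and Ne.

Tl < Sb < S < H < Ne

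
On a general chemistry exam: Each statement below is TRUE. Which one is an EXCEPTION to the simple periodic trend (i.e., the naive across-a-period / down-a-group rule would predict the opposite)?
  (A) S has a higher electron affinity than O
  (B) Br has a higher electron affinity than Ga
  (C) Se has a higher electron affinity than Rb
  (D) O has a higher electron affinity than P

(A)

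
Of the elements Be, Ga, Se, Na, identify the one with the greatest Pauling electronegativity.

Se

Be is in period 2, group 2; Na is in period 3, group 1; Ga is in period 4, group 13; Se is in period 4, group 16.
Electronegativity increases across a period and decreases down a group, tracking effective nuclear charge and atomic size.
Neither a single period nor a single group — weigh both effects.
Be > Na: relative to Na, both the across-period and down-group shifts push Be's electronegativity up.
Ga > Be: the two effects oppose for this pair; the across-period effect wins (1.81 vs 1.57).
Se > Ga: both are in period 4; the period trend gives Se the larger value.
Approximate values (Pauling): Be 1.57, Na 0.93, Ga 1.81, Se 2.55.
The greatest Pauling electronegativity among these belongs to Se.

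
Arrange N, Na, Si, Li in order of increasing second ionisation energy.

Si < N < Na < Li

Consider each +1 ion: N⁺ still has 4 valence electrons; Na⁺ is the bare [Ne] core; Si⁺ still has 3 valence electrons; Li⁺ is the bare [He] core.
Pulling an electron out of a noble-gas core costs far more than removing a remaining valence electron, so Na and Li sit at the high end of IE_2.
Valence configurations: N⁺ [He]2s²2p², Si⁺ [Ne]3s²3p¹.
Approximate IE_2 values (kJ/mol): N 2856, Na 4562, Si 1577, Li 7298.
So the second ionization energies run Si < N < Na < Li.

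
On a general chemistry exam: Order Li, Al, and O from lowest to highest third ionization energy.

Al < O < Li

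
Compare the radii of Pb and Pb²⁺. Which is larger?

Pb

Forming Pb²⁺ removes 2 electrons from Pb. Fewer electrons for the same nuclear charge means less shielding and a higher Z_eff on the remaining electrons.
A cation is smaller than its parent atom: Pb²⁺ < Pb.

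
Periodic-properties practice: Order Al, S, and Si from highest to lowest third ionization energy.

After 2 electrons have been removed, what remains? Al²⁺ still has 1 valence electron; S²⁺ still has 4 valence electrons; Si²⁺ still has 2 valence electrons.
All are still removing valence electrons, so compare the +2 ions as you would atoms: IE_3 generally rises across a period (higher Z_eff) and falls down a group (larger shell), subject to the usual subshell exceptions.
Valence configurations: Al²⁺ [Ne]3s¹, S²⁺ [Ne]3s²3p², Si²⁺ [Ne]3s².
Tabulated IE_3 (kJ/mol): Al 2745, S 3357, Si 3232.
Putting it together, IE_3: Al < Si < S.

S > Si > Al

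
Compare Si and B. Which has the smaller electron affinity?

B

B is in period 2, group 13; Si is in period 3, group 14.
Atoms with high Z_eff and room in the valence shell (especially the halogens) have the most exothermic electron affinities.
A diagonal step moves right (one effect) and down (the opposite effect) at once.
Si > B: the two effects oppose for this pair; the across-period effect wins (134 vs 27 kJ/mol).
Tabulated electron affinity (kJ/mol): B 27, Si 134.
So B has the smaller electron affinity (B < Si).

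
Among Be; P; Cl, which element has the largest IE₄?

Be

Consider each +3 ion: Be³⁺ is already 1 electron into the core; P³⁺ still has 2 valence electrons; Cl³⁺ still has 4 valence electrons.
Core electrons are held far more tightly than valence electrons, so Be tops the IE_4 order.
Valence configurations: P³⁺ [Ne]3s², Cl³⁺ [Ne]3s²3p².
The numbers (kJ/mol): Be 21007, P 4964, Cl 5159.
Hence IE_4: P < Cl < Be.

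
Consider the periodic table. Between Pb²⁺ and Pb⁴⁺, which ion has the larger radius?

Pb²⁺

Both ions have Z = 82 protons, but Pb⁴⁺ has lost more electrons, so its remaining electrons feel a larger effective nuclear charge per electron and are pulled in more tightly.
Higher positive charge → smaller ion, so Pb²⁺ > Pb⁴⁺.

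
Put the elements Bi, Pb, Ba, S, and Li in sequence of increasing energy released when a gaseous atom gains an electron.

Electron affinity generally becomes more exothermic across a period toward the halogens and less exothermic down a group.
These span different periods and groups, so the two trends combine.
Pb > Ba: Pb lies to the right of Ba in period 6, so the across-period effect alone puts Pb higher.
Li > Pb: period and group pull opposite ways; the down-group shift dominates (60 vs 35 kJ/mol).
Bi > Li: the two effects oppose for this pair; the across-period effect wins (91 vs 60 kJ/mol).
S > Bi: both effects reinforce here, so S is clearly the higher of the two.
Tabulated electron affinity (kJ/mol): Li 60, S 200, Ba 14, Pb 35, Bi 91.
So from lowest to highest: Ba < Pb < Li < Bi < S.

Ba < Pb < Li < Bi < S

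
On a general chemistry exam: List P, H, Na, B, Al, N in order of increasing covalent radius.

H is in period 1, group 1; B is in period 2, group 13; N is in period 2, group 15; Na is in period 3, group 1; Al is in period 3, group 13; P is in period 3, group 15.
Atomic radius shrinks across a period as nuclear charge pulls the same shell inward, and grows down a group as new shells are added.
These span different periods and groups, so the two trends combine.
N > H: the two effects oppose for this pair; the down-group effect wins (71 vs 32 pm).
B > N: B lies to the left of N in period 2, so the across-period effect alone puts B larger.
P > B: period and group pull opposite ways; the down-group shift dominates (111 vs 85 pm).
Al > P: Al lies to the left of P in period 3, so the across-period effect alone puts Al larger.
Na > Al: Na lies to the left of Al in period 3, so the across-period effect alone puts Na larger.
Approximate values (pm): H 32, B 85, N 71, Na 155, Al 126, P 111.
So from smallest to largest: H < N < B < P < Al < Na.

H, N, B, P, Al, Na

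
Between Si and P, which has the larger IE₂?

The second ionization energy removes an electron from the +1 ion. For each element: Si⁺ still has 3 valence electrons; P⁺ still has 4 valence electrons.
All are still removing valence electrons, so compare the +1 ions as you would atoms: IE_2 generally rises across a period (higher Z_eff) and falls down a group (larger shell), subject to the usual subshell exceptions.
Valence configurations: Si⁺ [Ne]3s²3p¹, P⁺ [Ne]3s²3p².
Approximate IE_2 values (kJ/mol): Si 1577, P 1907.
So the second ionization energies run Si < P.

P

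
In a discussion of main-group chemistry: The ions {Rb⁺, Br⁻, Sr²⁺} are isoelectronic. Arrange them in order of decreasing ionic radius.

Br⁻ > Rb⁺ > Sr²⁺

All of these have 36 electrons, so size is governed by nuclear charge alone: the more protons, the stronger the pull on the same electron cloud, and the smaller the ion.
Nuclear charges: Sr²⁺ (Z=38), Rb⁺ (Z=37), Br⁻ (Z=35).
Largest to smallest: Br⁻ > Rb⁺ > Sr²⁺.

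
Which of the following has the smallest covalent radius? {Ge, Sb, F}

F

F is in period 2, group 17; Ge is in period 4, group 14; Sb is in period 5, group 15.
Across a period the added protons contract the valence shell; down a group each new principal shell makes the atom larger.
These span different periods and groups, so the two trends combine.
Ge > F: both effects reinforce here, so Ge is clearly the larger of the two.
Sb > Ge: the two effects oppose for this pair; the down-group effect wins (140 vs 121 pm).
Approximate values (pm): F 64, Ge 121, Sb 140.
The smallest covalent radius among these belongs to F.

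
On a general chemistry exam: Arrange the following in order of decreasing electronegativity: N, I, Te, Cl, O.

Atoms toward the upper right of the periodic table pull bonding electrons most strongly.
Here both period and group differ, so the two effects have to be weighed against each other.
I > Te: I lies to the right of Te in period 5, so the across-period effect alone puts I higher.
N > I: the two effects oppose for this pair; the down-group effect wins (3.04 vs 2.66).
Cl > N: period and group pull opposite ways; the across-period shift dominates (3.16 vs 3.04).
O > Cl: period and group pull opposite ways; the down-group shift dominates (3.44 vs 3.16).
For reference (Pauling): N 3.04, O 3.44, Cl 3.16, Te 2.10, I 2.66.
So from highest to lowest: O > Cl > N > I > Te.

O, Cl, N, I, Te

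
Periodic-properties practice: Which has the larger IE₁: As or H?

H is in period 1, group 1; As is in period 4, group 15.
First ionization energy rises across a period (greater Z_eff holds electrons more tightly) and falls down a group (valence electrons are farther from the nucleus).
Neither a single period nor a single group — weigh both effects.
H > As: period and group pull opposite ways; the down-group shift dominates (1312 vs 947 kJ/mol).
Approximate values (kJ/mol): H 1312, As 947.
So H has the larger IE₁ (H > As).

H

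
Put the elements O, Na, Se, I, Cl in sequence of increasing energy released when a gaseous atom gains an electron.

Na < O < Se < I < Cl

Electron affinity generally becomes more exothermic across a period toward the halogens and less exothermic down a group.
Neither a single period nor a single group — weigh both effects.
O > Na: both effects reinforce here, so O is clearly the higher of the two.
Se > O: this pair runs against the simple trend — see the exception note.
I > Se: the two effects oppose for this pair; the across-period effect wins (295 vs 195 kJ/mol).
Cl > I: Cl sits above I in group 17, so the down-group effect alone puts Cl higher.
Note the exception: Se has a higher electron affinity than O, contrary to the simple trend — O's compact 2p subshell gives strong electron–electron repulsion on the added electron.
Tabulated electron affinity (kJ/mol): O 141, Na 53, Cl 349, Se 195, I 295.
So from lowest to highest: Na < O < Se < I < Cl.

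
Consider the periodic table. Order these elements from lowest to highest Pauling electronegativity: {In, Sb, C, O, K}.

EN rises left→right (higher Z_eff, smaller atoms) and falls top→bottom (larger, more shielded atoms).
Neither a single period nor a single group — weigh both effects.
In > K: the two effects oppose for this pair; the across-period effect wins (1.78 vs 0.82).
Sb > In: Sb lies to the right of In in period 5, so the across-period effect alone puts Sb higher.
C > Sb: period and group pull opposite ways; the down-group shift dominates (2.55 vs 2.05).
O > C: both are in period 2; the period trend gives O the larger value.
Approximate values (Pauling): C 2.55, O 3.44, K 0.82, In 1.78, Sb 2.05.
So from lowest to highest: K < In < Sb < C < O.

K < In < Sb < C < O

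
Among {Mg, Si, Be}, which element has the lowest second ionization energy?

After 1 electron has been removed, what remains? Mg⁺ still has 1 valence electron; Si⁺ still has 3 valence electrons; Be⁺ still has 1 valence electron.
All are still removing valence electrons, so compare the +1 ions as you would atoms: IE_2 generally rises across a period (higher Z_eff) and falls down a group (larger shell), subject to the usual subshell exceptions.
Valence configurations: Mg⁺ [Ne]3s¹, Si⁺ [Ne]3s²3p¹, Be⁺ [He]2s¹.
The numbers (kJ/mol): Mg 1451, Si 1577, Be 1757.
Overall IE_2 order: Mg < Si < Be.

Mg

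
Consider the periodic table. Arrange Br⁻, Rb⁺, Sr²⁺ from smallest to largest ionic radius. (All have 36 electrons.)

All of these have 36 electrons, so size is governed by nuclear charge alone: the more protons, the stronger the pull on the same electron cloud, and the smaller the ion.
Nuclear charges: Sr²⁺ (Z=38), Rb⁺ (Z=37), Br⁻ (Z=35).
Smallest to largest: Sr²⁺ < Rb⁺ < Br⁻.

Sr²⁺ < Rb⁺ < Br⁻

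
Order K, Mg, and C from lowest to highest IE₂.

Mg < C < K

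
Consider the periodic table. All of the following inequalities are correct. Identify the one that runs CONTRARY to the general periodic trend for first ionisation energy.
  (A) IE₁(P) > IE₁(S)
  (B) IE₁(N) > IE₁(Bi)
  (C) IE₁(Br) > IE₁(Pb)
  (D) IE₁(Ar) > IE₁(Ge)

(A)

The general trend: first ionisation energy increases across a period and decreases down a group.
(A) P (period 3, group 15) vs S (period 3, group 16): the stated order contradicts the simple trend.
(B) N (period 2, group 15) vs Bi (period 6, group 15): the stated order agrees with the simple trend.
(C) Br (period 4, group 17) vs Pb (period 6, group 14): the stated order agrees with the simple trend.
(D) Ar (period 3, group 18) vs Ge (period 4, group 14): the stated order agrees with the simple trend.
The exception is (A): S (3p⁴) ionizes more easily than half-filled P (3p³) because the paired 3p electron in S is pushed out by e⁻–e⁻ repulsion.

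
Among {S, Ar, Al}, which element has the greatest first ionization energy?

Ar

Al is in period 3, group 13; S is in period 3, group 16; Ar is in period 3, group 18.
Across a period the outer electron is held more tightly (higher IE₁); down a group it sits in a higher shell, more shielded, and comes off more easily.
All lie in period 3, so first ionization energy increases left to right.
The greatest first ionization energy among these belongs to Ar.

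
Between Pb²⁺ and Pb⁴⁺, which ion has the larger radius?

Both ions have Z = 82 protons, but Pb⁴⁺ has lost more electrons, so its remaining electrons feel a larger effective nuclear charge per electron and are pulled in more tightly.
Higher positive charge → smaller ion, so Pb²⁺ > Pb⁴⁺.

Pb²⁺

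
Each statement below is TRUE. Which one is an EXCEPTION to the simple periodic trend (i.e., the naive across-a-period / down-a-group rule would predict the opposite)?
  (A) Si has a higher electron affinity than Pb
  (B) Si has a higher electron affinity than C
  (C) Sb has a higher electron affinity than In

(B)

The general trend: electron affinity increases across a period and decreases down a group.
(A) Si (period 3, group 14) vs Pb (period 6, group 14): the stated order agrees with the simple trend.
(B) Si (period 3, group 14) vs C (period 2, group 14): the stated order contradicts the simple trend.
(C) Sb (period 5, group 15) vs In (period 5, group 13): the stated order agrees with the simple trend.
The exception is (B): Si's larger, more diffuse 3p orbitals accept an added electron slightly more readily than C's compact 2p.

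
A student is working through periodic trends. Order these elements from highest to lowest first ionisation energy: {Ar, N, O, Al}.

Ar > N > O > Al

N is in period 2, group 15; O is in period 2, group 16; Al is in period 3, group 13; Ar is in period 3, group 18.
IE₁ increases left→right with effective nuclear charge and decreases top→bottom as the valence shell moves farther out.
These span different periods and groups, so the two trends combine.
O > Al: relative to Al, both the across-period and down-group shifts push O's first ionization energy up.
N > O: this pair runs against the simple trend — see the exception note.
Ar > N: the two effects oppose for this pair; the across-period effect wins (1521 vs 1402 kJ/mol).
Note the exception: N has a higher first ionization energy than O, contrary to the simple trend — pairing an electron in O's 2p⁴ costs repulsion energy, so O ionizes more easily than half-filled N (2p³).
Tabulated first ionization energy (kJ/mol): N 1402, O 1314, Al 578, Ar 1521.
So from highest to lowest: Ar > N > O > Al.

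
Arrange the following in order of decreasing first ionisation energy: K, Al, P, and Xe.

Xe > P > Al > K

Al is in period 3, group 13; P is in period 3, group 15; K is in period 4, group 1; Xe is in period 5, group 18.
First ionization energy rises across a period (greater Z_eff holds electrons more tightly) and falls down a group (valence electrons are farther from the nucleus).
These span different periods and groups, so the two trends combine.
Al > K: both effects reinforce here, so Al is clearly the higher of the two.
P > Al: P lies to the right of Al in period 3, so the across-period effect alone puts P higher.
Xe > P: period and group pull opposite ways; the across-period shift dominates (1170 vs 1012 kJ/mol).
For reference (kJ/mol): Al 578, P 1012, K 419, Xe 1170.
So from highest to lowest: Xe > P > Al > K.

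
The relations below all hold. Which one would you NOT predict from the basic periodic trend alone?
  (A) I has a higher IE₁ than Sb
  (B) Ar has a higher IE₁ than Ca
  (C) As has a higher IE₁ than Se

(C)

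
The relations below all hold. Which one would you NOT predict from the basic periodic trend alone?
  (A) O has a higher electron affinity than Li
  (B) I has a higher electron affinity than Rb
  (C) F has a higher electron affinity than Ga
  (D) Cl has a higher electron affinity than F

(D)

The general trend: electron affinity increases across a period and decreases down a group.
(A) O (period 2, group 16) vs Li (period 2, group 1): the stated order agrees with the simple trend.
(B) I (period 5, group 17) vs Rb (period 5, group 1): the stated order agrees with the simple trend.
(C) F (period 2, group 17) vs Ga (period 4, group 13): the stated order agrees with the simple trend.
(D) Cl (period 3, group 17) vs F (period 2, group 17): the stated order contradicts the simple trend.
The exception is (D): F's small 2p subshell makes the incoming electron feel strong e⁻–e⁻ repulsion, so Cl actually releases more energy on gaining an electron.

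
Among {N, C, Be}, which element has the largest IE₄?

Consider each +3 ion: N³⁺ still has 2 valence electrons; C³⁺ still has 1 valence electron; Be³⁺ is already 1 electron into the core.
Pulling an electron out of a noble-gas core costs far more than removing a remaining valence electron, so Be sits at the high end of IE_4.
Valence configurations: N³⁺ [He]2s², C³⁺ [He]2s¹.
Approximate IE_4 values (kJ/mol): N 7475, C 6223, Be 21007.
Hence IE_4: C < N < Be.

Be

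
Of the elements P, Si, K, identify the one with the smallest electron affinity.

K

Si is in period 3, group 14; P is in period 3, group 15; K is in period 4, group 1.
Electron affinity generally becomes more exothermic across a period toward the halogens and less exothermic down a group.
Neither a single period nor a single group — weigh both effects.
P > K: relative to K, both the across-period and down-group shifts push P's electron affinity up.
Si > P: this pair runs against the simple trend — see the exception note.
Note the exception: Si has a higher electron affinity than P, contrary to the simple trend — adding an electron to P's half-filled 3p³ is unfavourable, so Si (3p²) has the more exothermic EA.
For reference (kJ/mol): Si 134, P 72, K 48.
The smallest electron affinity among these belongs to K.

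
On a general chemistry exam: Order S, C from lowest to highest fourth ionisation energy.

S < C

IE_4 is the cost of taking one more electron from the +3 cation: S³⁺ still has 3 valence electrons; C³⁺ still has 1 valence electron.
All are still removing valence electrons, so compare the +3 ions as you would atoms: IE_4 generally rises across a period (higher Z_eff) and falls down a group (larger shell), subject to the usual subshell exceptions.
Valence configurations: S³⁺ [Ne]3s²3p¹, C³⁺ [He]2s¹.
The numbers (kJ/mol): S 4556, C 6223.
So the fourth ionization energies run S < C.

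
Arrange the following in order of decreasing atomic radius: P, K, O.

O is in period 2, group 16; P is in period 3, group 15; K is in period 4, group 1.
Radius decreases left→right (rising Z_eff, same n) and increases top→bottom (higher n).
Here both period and group differ, so the two effects have to be weighed against each other.
P > O: relative to O, both the across-period and down-group shifts push P's atomic radius up.
K > P: relative to P, both the across-period and down-group shifts push K's atomic radius up.
Approximate values (pm): O 63, P 111, K 196.
So from largest to smallest: K > P > O.

K > P > O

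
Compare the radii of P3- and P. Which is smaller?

P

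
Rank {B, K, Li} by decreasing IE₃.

Li > K > B

Consider each +2 ion: B²⁺ still has 1 valence electron; K²⁺ is already 1 electron into the core; Li²⁺ is already 1 electron into the core.
Breaking into a closed-shell core is much more expensive than removing a leftover valence electron — K and Li have the largest IE_3 here.
The numbers (kJ/mol): B 3660, K 4420, Li 11815.
Putting it together, IE_3: B < K < Li.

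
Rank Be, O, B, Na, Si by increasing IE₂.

IE_2 is the cost of taking one more electron from the +1 cation: Be⁺ still has 1 valence electron; O⁺ still has 5 valence electrons; B⁺ still has 2 valence electrons; Na⁺ is the bare [Ne] core; Si⁺ still has 3 valence electrons.
Pulling an electron out of a noble-gas core costs far more than removing a remaining valence electron, so Na sits at the high end of IE_2.
Valence configurations: Be⁺ [He]2s¹, O⁺ [He]2s²2p³, B⁺ [He]2s², Si⁺ [Ne]3s²3p¹.
Approximate IE_2 values (kJ/mol): Be 1757, O 3388, B 2427, Na 4562, Si 1577.
So the second ionization energies run Si < Be < B < O < Na.

Si < Be < B < O < Na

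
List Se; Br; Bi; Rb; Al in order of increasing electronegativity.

Rb < Al < Bi < Se < Br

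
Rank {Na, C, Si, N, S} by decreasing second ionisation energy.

Consider each +1 ion: Na⁺ is the bare [Ne] core; C⁺ still has 3 valence electrons; Si⁺ still has 3 valence electrons; N⁺ still has 4 valence electrons; S⁺ still has 5 valence electrons.
Pulling an electron out of a noble-gas core costs far more than removing a remaining valence electron, so Na sits at the high end of IE_2.
Valence configurations: C⁺ [He]2s²2p¹, Si⁺ [Ne]3s²3p¹, N⁺ [He]2s²2p², S⁺ [Ne]3s²3p³.
The numbers (kJ/mol): Na 4562, C 2353, Si 1577, N 2856, S 2252.
Overall IE_2 order: Si < S < C < N < Na.

Na > N > C > S > Si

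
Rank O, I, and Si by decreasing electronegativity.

O, I, Si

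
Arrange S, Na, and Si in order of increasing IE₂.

IE_2 is the cost of taking one more electron from the +1 cation: S⁺ still has 5 valence electrons; Na⁺ is the bare [Ne] core; Si⁺ still has 3 valence electrons.
Core electrons are held far more tightly than valence electrons, so Na tops the IE_2 order.
Valence configurations: S⁺ [Ne]3s²3p³, Si⁺ [Ne]3s²3p¹.
Tabulated IE_2 (kJ/mol): S 2252, Na 4562, Si 1577.
Hence IE_2: Si < S < Na.

Si < S < Na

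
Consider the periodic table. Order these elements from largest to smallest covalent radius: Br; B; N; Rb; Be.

Rb > Br > Be > B > N

Be is in period 2, group 2; B is in period 2, group 13; N is in period 2, group 15; Br is in period 4, group 17; Rb is in period 5, group 1.
Atomic radius shrinks across a period as nuclear charge pulls the same shell inward, and grows down a group as new shells are added.
Here both period and group differ, so the two effects have to be weighed against each other.
B > N: both are in period 2; the period trend gives B the larger value.
Be > B: Be lies to the left of B in period 2, so the across-period effect alone puts Be larger.
Br > Be: period and group pull opposite ways; the down-group shift dominates (114 vs 102 pm).
Rb > Br: relative to Br, both the across-period and down-group shifts push Rb's atomic radius up.
For reference (pm): Be 102, B 85, N 71, Br 114, Rb 210.
So from largest to smallest: Rb > Br > Be > B > N.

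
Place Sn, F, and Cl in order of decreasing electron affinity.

F is in period 2, group 17; Cl is in period 3, group 17; Sn is in period 5, group 14.
Adding an electron releases more energy for atoms nearer the top right (short of the noble gases).
These span different periods and groups, so the two trends combine.
F > Sn: relative to Sn, both the across-period and down-group shifts push F's electron affinity up.
Cl > F: this pair runs against the simple trend — see the exception note.
Note the exception: Cl has a higher electron affinity than F, contrary to the simple trend — F's small 2p subshell makes the incoming electron feel strong e⁻–e⁻ repulsion, so Cl actually releases more energy on gaining an electron.
Approximate values (kJ/mol): F 328, Cl 349, Sn 107.
So from highest to lowest: Cl > F > Sn.

Cl > F > Sn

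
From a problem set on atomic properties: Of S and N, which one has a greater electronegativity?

N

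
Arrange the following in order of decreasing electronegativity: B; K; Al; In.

Smaller atoms with higher effective nuclear charge are more electronegative.
Here both period and group differ, so the two effects have to be weighed against each other.
Al > K: both effects reinforce here, so Al is clearly the higher of the two.
In > Al: this pair runs against the simple trend — see the exception note.
B > In: they share group 13; the group trend gives B the larger value.
Note the exception: In has a higher electronegativity than Al, contrary to the simple trend — poor shielding by filled d (and f) subshells raises the heavier element's effective nuclear charge more than the simple down-group trend predicts.
For reference (Pauling): B 2.04, Al 1.61, K 0.82, In 1.78.
So from highest to lowest: B > In > Al > K.

B > In > Al > K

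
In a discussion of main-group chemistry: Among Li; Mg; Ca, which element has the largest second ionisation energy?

Li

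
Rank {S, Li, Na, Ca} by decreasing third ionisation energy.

Li > Na > Ca > S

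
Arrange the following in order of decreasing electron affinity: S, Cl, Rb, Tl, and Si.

Cl, S, Si, Rb, Tl

Si is in period 3, group 14; S is in period 3, group 16; Cl is in period 3, group 17; Rb is in period 5, group 1; Tl is in period 6, group 13.
Electron affinity generally becomes more exothermic across a period toward the halogens and less exothermic down a group.
Neither a single period nor a single group — weigh both effects.
Rb > Tl: period and group pull opposite ways; the down-group shift dominates (47 vs 19 kJ/mol).
Si > Rb: relative to Rb, both the across-period and down-group shifts push Si's electron affinity up.
S > Si: both are in period 3; the period trend gives S the larger value.
Cl > S: Cl lies to the right of S in period 3, so the across-period effect alone puts Cl higher.
For reference (kJ/mol): Si 134, S 200, Cl 349, Rb 47, Tl 19.
So from highest to lowest: Cl > S > Si > Rb > Tl.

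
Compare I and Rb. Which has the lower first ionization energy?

Rb

First ionization energy rises across a period (greater Z_eff holds electrons more tightly) and falls down a group (valence electrons are farther from the nucleus).
All lie in period 5, so first ionization energy increases left to right.
So Rb has the lower first ionization energy (Rb < I).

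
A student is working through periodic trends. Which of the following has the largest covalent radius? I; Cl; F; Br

F is in period 2, group 17; Cl is in period 3, group 17; Br is in period 4, group 17; I is in period 5, group 17.
Across a period the added protons contract the valence shell; down a group each new principal shell makes the atom larger.
All are in group 17, so atomic radius increases down the group.
The largest covalent radius among these belongs to I.

I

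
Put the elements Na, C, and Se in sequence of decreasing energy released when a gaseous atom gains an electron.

C is in period 2, group 14; Na is in period 3, group 1; Se is in period 4, group 16.
Electron affinity generally becomes more exothermic across a period toward the halogens and less exothermic down a group.
Neither a single period nor a single group — weigh both effects.
C > Na: relative to Na, both the across-period and down-group shifts push C's electron affinity up.
Se > C: the two effects oppose for this pair; the across-period effect wins (195 vs 122 kJ/mol).
For reference (kJ/mol): C 122, Na 53, Se 195.
So from highest to lowest: Se > C > Na.

Se, C, Na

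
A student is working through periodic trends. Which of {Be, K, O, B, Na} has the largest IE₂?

Na

The second ionization energy removes an electron from the +1 ion. For each element: Be⁺ still has 1 valence electron; K⁺ is the bare [Ar] core; O⁺ still has 5 valence electrons; B⁺ still has 2 valence electrons; Na⁺ is the bare [Ne] core.
Usually core removal costs more than valence removal, but here the competition is close: a tightly held n=2 valence electron can cost more to remove than an n=3 core electron, so the actual values have to decide it.
Valence configurations: Be⁺ [He]2s¹, O⁺ [He]2s²2p³, B⁺ [He]2s².
Tabulated IE_2 (kJ/mol): Be 1757, K 3052, O 3388, B 2427, Na 4562.
Hence IE_2: Be < B < K < O < Na.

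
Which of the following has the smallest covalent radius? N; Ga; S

N is in period 2, group 15; S is in period 3, group 16; Ga is in period 4, group 13.
Radius decreases left→right (rising Z_eff, same n) and increases top→bottom (higher n).
Neither a single period nor a single group — weigh both effects.
S > N: period and group pull opposite ways; the down-group shift dominates (103 vs 71 pm).
Ga > S: relative to S, both the across-period and down-group shifts push Ga's atomic radius up.
Tabulated atomic radius (pm): N 71, S 103, Ga 124.
The smallest covalent radius among these belongs to N.

N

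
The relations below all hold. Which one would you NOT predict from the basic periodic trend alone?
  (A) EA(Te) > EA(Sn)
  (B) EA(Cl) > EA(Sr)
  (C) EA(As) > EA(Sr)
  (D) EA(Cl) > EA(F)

The general trend: electron affinity increases across a period and decreases down a group.
(A) Te (period 5, group 16) vs Sn (period 5, group 14): the stated order agrees with the simple trend.
(B) Cl (period 3, group 17) vs Sr (period 5, group 2): the stated order agrees with the simple trend.
(C) As (period 4, group 15) vs Sr (period 5, group 2): the stated order agrees with the simple trend.
(D) Cl (period 3, group 17) vs F (period 2, group 17): the stated order contradicts the simple trend.
The exception is (D): F's small 2p subshell makes the incoming electron feel strong e⁻–e⁻ repulsion, so Cl actually releases more energy on gaining an electron.

(D)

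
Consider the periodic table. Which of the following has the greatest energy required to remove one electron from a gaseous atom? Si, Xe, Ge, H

H is in period 1, group 1; Si is in period 3, group 14; Ge is in period 4, group 14; Xe is in period 5, group 18.
First ionization energy rises across a period (greater Z_eff holds electrons more tightly) and falls down a group (valence electrons are farther from the nucleus).
Here both period and group differ, so the two effects have to be weighed against each other.
Si > Ge: Si sits above Ge in group 14, so the down-group effect alone puts Si higher.
Xe > Si: the two effects oppose for this pair; the across-period effect wins (1170 vs 786 kJ/mol).
H > Xe: period and group pull opposite ways; the down-group shift dominates (1312 vs 1170 kJ/mol).
For reference (kJ/mol): H 1312, Si 786, Ge 762, Xe 1170.
The greatest energy required to remove one electron from a gaseous atom among these belongs to H.

H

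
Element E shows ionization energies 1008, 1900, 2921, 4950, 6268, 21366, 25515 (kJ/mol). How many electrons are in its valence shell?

Look for the largest jump between consecutive ionization energies: IE6/IE5 ≈ 3.4, far larger than any earlier ratio.
That jump marks the point where a core electron is being removed. So the atom has 5 valence electrons.

5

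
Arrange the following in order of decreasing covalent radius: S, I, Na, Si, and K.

K, Na, I, Si, S

Na is in period 3, group 1; Si is in period 3, group 14; S is in period 3, group 16; K is in period 4, group 1; I is in period 5, group 17.
Across a period the added protons contract the valence shell; down a group each new principal shell makes the atom larger.
Neither a single period nor a single group — weigh both effects.
Si > S: Si lies to the left of S in period 3, so the across-period effect alone puts Si larger.
I > Si: period and group pull opposite ways; the down-group shift dominates (133 vs 116 pm).
Na > I: period and group pull opposite ways; the across-period shift dominates (155 vs 133 pm).
K > Na: K sits below Na in group 1, so the down-group effect alone puts K larger.
Tabulated atomic radius (pm): Na 155, Si 116, S 103, K 196, I 133.
So from largest to smallest: K > Na > I > Si > S.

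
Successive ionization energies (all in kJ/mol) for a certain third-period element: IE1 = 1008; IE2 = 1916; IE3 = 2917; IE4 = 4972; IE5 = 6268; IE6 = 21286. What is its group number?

Look for the largest jump between consecutive ionization energies: IE6/IE5 ≈ 3.4, far larger than any earlier ratio.
That jump marks the point where a core electron is being removed. So the atom has 5 valence electrons.
A main-group element with 5 valence electrons is in group 15.

Group 15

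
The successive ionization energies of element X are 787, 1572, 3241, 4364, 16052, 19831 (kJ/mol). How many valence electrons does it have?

Look for the largest jump between consecutive ionization energies: IE5/IE4 ≈ 3.7, far larger than any earlier ratio.
That jump marks the point where a core electron is being removed. So the atom has 4 valence electrons.

4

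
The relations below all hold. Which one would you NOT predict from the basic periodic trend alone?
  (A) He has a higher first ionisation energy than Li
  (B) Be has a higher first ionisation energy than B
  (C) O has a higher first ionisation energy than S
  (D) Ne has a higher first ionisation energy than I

(B)

The general trend: first ionisation energy increases across a period and decreases down a group.
(A) He (period 1, group 18) vs Li (period 2, group 1): the stated order agrees with the simple trend.
(B) Be (period 2, group 2) vs B (period 2, group 13): the stated order contradicts the simple trend.
(C) O (period 2, group 16) vs S (period 3, group 16): the stated order agrees with the simple trend.
(D) Ne (period 2, group 18) vs I (period 5, group 17): the stated order agrees with the simple trend.
The exception is (B): removing B's lone 2p electron is easier than breaking Be's filled 2s².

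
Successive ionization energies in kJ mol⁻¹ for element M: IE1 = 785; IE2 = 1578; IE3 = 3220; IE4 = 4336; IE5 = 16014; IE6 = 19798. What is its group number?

Look for the largest jump between consecutive ionization energies: IE5/IE4 ≈ 3.7, far larger than any earlier ratio.
That jump marks the point where a core electron is being removed. So the atom has 4 valence electrons.
A main-group element with 4 valence electrons is in group 14.

Group 14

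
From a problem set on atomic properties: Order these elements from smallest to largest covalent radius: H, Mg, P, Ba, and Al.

H < P < Al < Mg < Ba

H is in period 1, group 1; Mg is in period 3, group 2; Al is in period 3, group 13; P is in period 3, group 15; Ba is in period 6, group 2.
Radius decreases left→right (rising Z_eff, same n) and increases top→bottom (higher n).
Neither a single period nor a single group — weigh both effects.
P > H: period and group pull opposite ways; the down-group shift dominates (111 vs 32 pm).
Al > P: both are in period 3; the period trend gives Al the larger value.
Mg > Al: both are in period 3; the period trend gives Mg the larger value.
Ba > Mg: they share group 2; the group trend gives Ba the larger value.
Approximate values (pm): H 32, Mg 139, Al 126, P 111, Ba 196.
So from smallest to largest: H < P < Al < Mg < Ba.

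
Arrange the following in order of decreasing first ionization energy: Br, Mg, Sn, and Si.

Br > Si > Mg > Sn

Mg is in period 3, group 2; Si is in period 3, group 14; Br is in period 4, group 17; Sn is in period 5, group 14.
Removing the outermost electron gets harder across a period and easier down a group.
Neither a single period nor a single group — weigh both effects.
Mg > Sn: the two effects oppose for this pair; the down-group effect wins (738 vs 709 kJ/mol).
Si > Mg: both are in period 3; the period trend gives Si the larger value.
Br > Si: the two effects oppose for this pair; the across-period effect wins (1140 vs 786 kJ/mol).
Approximate values (kJ/mol): Mg 738, Si 786, Br 1140, Sn 709.
So from highest to lowest: Br > Si > Mg > Sn.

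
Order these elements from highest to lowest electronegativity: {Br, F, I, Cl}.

Electronegativity increases across a period and decreases down a group, tracking effective nuclear charge and atomic size.
All are in group 17, so electronegativity increases up the group.
So from highest to lowest: F > Cl > Br > I.

F > Cl > Br > I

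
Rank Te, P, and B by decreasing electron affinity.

Te > P > B

B is in period 2, group 13; P is in period 3, group 15; Te is in period 5, group 16.
Atoms with high Z_eff and room in the valence shell (especially the halogens) have the most exothermic electron affinities.
These span different periods and groups, so the two trends combine.
P > B: the two effects oppose for this pair; the across-period effect wins (72 vs 27 kJ/mol).
Te > P: the two effects oppose for this pair; the across-period effect wins (190 vs 72 kJ/mol).
Tabulated electron affinity (kJ/mol): B 27, P 72, Te 190.
So from highest to lowest: Te > P > B.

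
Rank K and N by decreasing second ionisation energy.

The second ionization energy removes an electron from the +1 ion. For each element: K⁺ is the bare [Ar] core; N⁺ still has 4 valence electrons.
Core electrons are held far more tightly than valence electrons, so K tops the IE_2 order.
Approximate IE_2 values (kJ/mol): K 3052, N 2856.
So the second ionization energies run N < K.

K, N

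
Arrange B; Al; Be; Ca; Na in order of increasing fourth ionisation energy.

Consider each +3 ion: B³⁺ is the bare [He] core; Al³⁺ is the bare [Ne] core; Be³⁺ is already 1 electron into the core; Ca³⁺ is already 1 electron into the core; Na³⁺ is already 2 electrons into the core.
All of these are removing an electron from a noble-gas core or deeper; the smaller core (lower principal quantum number) is held far more tightly, and within a period the higher nuclear charge binds the same core more tightly.
Approximate IE_4 values (kJ/mol): B 25026, Al 11577, Be 21007, Ca 6491, Na 9543.
Putting it together, IE_4: Ca < Na < Al < Be < B.

Ca < Na < Al < Be < B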